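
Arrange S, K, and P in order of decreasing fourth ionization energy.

K > P > S

After 3 electrons have been removed, what remains? S³⁺ still has 3 valence electrons; K³⁺ is already 2 electrons into the core; P³⁺ still has 2 valence electrons.
Breaking into a closed-shell core is much more expensive than removing a leftover valence electron — K has the largest IE_4 here.
Valence configurations: S³⁺ [Ne]3s²3p¹, P³⁺ [Ne]3s².
S³⁺ loses a lone 3p electron whereas P³⁺ must break into a filled 3s² pair, so IE_4(P) > IE_4(S) even though S has the higher nuclear charge.
Approximate IE_4 values (kJ/mol): S 4556, K 5877, P 4964.
Hence IE_4: S < P < K.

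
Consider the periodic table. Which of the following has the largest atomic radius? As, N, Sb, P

Sb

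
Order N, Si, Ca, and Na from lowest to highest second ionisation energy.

IE_2 is the cost of taking one more electron from the +1 cation: N⁺ still has 4 valence electrons; Si⁺ still has 3 valence electrons; Ca⁺ still has 1 valence electron; Na⁺ is the bare [Ne] core.
Pulling an electron out of a noble-gas core costs far more than removing a remaining valence electron, so Na sits at the high end of IE_2.
Valence configurations: N⁺ [He]2s²2p², Si⁺ [Ne]3s²3p¹, Ca⁺ [Ar]4s¹.
Tabulated IE_2 (kJ/mol): N 2856, Si 1577, Ca 1145, Na 4562.
Overall IE_2 order: Ca < Si < N < Na.

Ca < Si < N < Na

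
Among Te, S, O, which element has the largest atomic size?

Te

O is in period 2, group 16; S is in period 3, group 16; Te is in period 5, group 16.
Radius decreases left→right (rising Z_eff, same n) and increases top→bottom (higher n).
All are in group 16, so atomic radius increases down the group.
The largest atomic size among these belongs to Te.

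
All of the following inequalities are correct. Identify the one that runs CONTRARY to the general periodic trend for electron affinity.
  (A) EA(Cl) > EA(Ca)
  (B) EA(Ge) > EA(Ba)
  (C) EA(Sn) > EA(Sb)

The general trend: electron affinity increases across a period and decreases down a group.
(A) Cl (period 3, group 17) vs Ca (period 4, group 2): the stated order agrees with the simple trend.
(B) Ge (period 4, group 14) vs Ba (period 6, group 2): the stated order agrees with the simple trend.
(C) Sn (period 5, group 14) vs Sb (period 5, group 15): the stated order contradicts the simple trend.
The exception is (C): adding an electron to Sb's half-filled 5p³ is unfavourable, so Sn has the more exothermic EA.

(C)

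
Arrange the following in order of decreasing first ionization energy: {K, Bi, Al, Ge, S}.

Al is in period 3, group 13; S is in period 3, group 16; K is in period 4, group 1; Ge is in period 4, group 14; Bi is in period 6, group 15.
First ionization energy rises across a period (greater Z_eff holds electrons more tightly) and falls down a group (valence electrons are farther from the nucleus).
Here both period and group differ, so the two effects have to be weighed against each other.
Al > K: both effects reinforce here, so Al is clearly the higher of the two.
Bi > Al: period and group pull opposite ways; the across-period shift dominates (703 vs 578 kJ/mol).
Ge > Bi: period and group pull opposite ways; the down-group shift dominates (762 vs 703 kJ/mol).
S > Ge: both effects reinforce here, so S is clearly the higher of the two.
Tabulated first ionization energy (kJ/mol): Al 578, S 1000, K 419, Ge 762, Bi 703.
So from highest to lowest: S > Ge > Bi > Al > K.

S > Ge > Bi > Al > K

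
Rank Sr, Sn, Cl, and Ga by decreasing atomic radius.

Sr > Sn > Ga > Cl

Cl is in period 3, group 17; Ga is in period 4, group 13; Sr is in period 5, group 2; Sn is in period 5, group 14.
Atomic radius shrinks across a period as nuclear charge pulls the same shell inward, and grows down a group as new shells are added.
These span different periods and groups, so the two trends combine.
Ga > Cl: both effects reinforce here, so Ga is clearly the larger of the two.
Sn > Ga: the two effects oppose for this pair; the down-group effect wins (140 vs 124 pm).
Sr > Sn: both are in period 5; the period trend gives Sr the larger value.
Tabulated atomic radius (pm): Cl 99, Ga 124, Sr 185, Sn 140.
So from largest to smallest: Sr > Sn > Ga > Cl.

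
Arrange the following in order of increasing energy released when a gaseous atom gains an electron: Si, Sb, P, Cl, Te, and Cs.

EA tends to increase across a period and decrease down a group, though the pattern is less regular than for IE or radius.
These span different periods and groups, so the two trends combine.
P > Cs: relative to Cs, both the across-period and down-group shifts push P's electron affinity up.
Sb > P: this pair runs against the simple trend — see the exception note.
Si > Sb: period and group pull opposite ways; the down-group shift dominates (134 vs 103 kJ/mol).
Te > Si: period and group pull opposite ways; the across-period shift dominates (190 vs 134 kJ/mol).
Cl > Te: relative to Te, both the across-period and down-group shifts push Cl's electron affinity up.
Note the exception: Sb has a higher electron affinity than P, contrary to the simple trend — both are half-filled np³, but the pairing/repulsion penalty for the added electron shrinks as the p orbitals become larger and more diffuse down the group, and for Sb that outweighs the weaker nuclear attraction.
Note the exception: Si has a higher electron affinity than P, contrary to the simple trend — adding an electron to P's half-filled 3p³ is unfavourable, so Si (3p²) has the more exothermic EA.
Approximate values (kJ/mol): Si 134, P 72, Cl 349, Sb 103, Te 190, Cs 46.
So from lowest to highest: Cs < P < Sb < Si < Te < Cl.

Cs < P < Sb < Si < Te < Cl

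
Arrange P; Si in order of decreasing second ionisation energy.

P, Si

IE_2 is the cost of taking one more electron from the +1 cation: P⁺ still has 4 valence electrons; Si⁺ still has 3 valence electrons.
All are still removing valence electrons, so compare the +1 ions as you would atoms: IE_2 generally rises across a period (higher Z_eff) and falls down a group (larger shell), subject to the usual subshell exceptions.
Valence configurations: P⁺ [Ne]3s²3p², Si⁺ [Ne]3s²3p¹.
The numbers (kJ/mol): P 1907, Si 1577.
So the second ionization energies run Si < P.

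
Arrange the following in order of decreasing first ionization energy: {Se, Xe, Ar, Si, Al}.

Ar > Xe > Se > Si > Al

First ionization energy rises across a period (greater Z_eff holds electrons more tightly) and falls down a group (valence electrons are farther from the nucleus).
Here both period and group differ, so the two effects have to be weighed against each other.
Si > Al: Si lies to the right of Al in period 3, so the across-period effect alone puts Si higher.
Se > Si: the two effects oppose for this pair; the across-period effect wins (941 vs 786 kJ/mol).
Xe > Se: period and group pull opposite ways; the across-period shift dominates (1170 vs 941 kJ/mol).
Ar > Xe: Ar sits above Xe in group 18, so the down-group effect alone puts Ar higher.
For reference (kJ/mol): Al 578, Si 786, Ar 1521, Se 941, Xe 1170.
So from highest to lowest: Ar > Xe > Se > Si > Al.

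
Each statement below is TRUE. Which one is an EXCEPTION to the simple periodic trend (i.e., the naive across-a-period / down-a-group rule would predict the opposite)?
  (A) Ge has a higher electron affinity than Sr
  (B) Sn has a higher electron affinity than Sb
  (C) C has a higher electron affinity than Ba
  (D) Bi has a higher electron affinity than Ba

The general trend: electron affinity increases across a period and decreases down a group.
(A) Ge (period 4, group 14) vs Sr (period 5, group 2): the stated order agrees with the simple trend.
(B) Sn (period 5, group 14) vs Sb (period 5, group 15): the stated order contradicts the simple trend.
(C) C (period 2, group 14) vs Ba (period 6, group 2): the stated order agrees with the simple trend.
(D) Bi (period 6, group 15) vs Ba (period 6, group 2): the stated order agrees with the simple trend.
The exception is (B): adding an electron to Sb's half-filled 5p³ is unfavourable, so Sn has the more exothermic EA.

(B)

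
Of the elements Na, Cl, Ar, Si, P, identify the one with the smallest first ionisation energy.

Na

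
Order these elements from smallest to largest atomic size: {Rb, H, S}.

H, S, Rb

H is in period 1, group 1; S is in period 3, group 16; Rb is in period 5, group 1.
Atomic radius shrinks across a period as nuclear charge pulls the same shell inward, and grows down a group as new shells are added.
Neither a single period nor a single group — weigh both effects.
S > H: period and group pull opposite ways; the down-group shift dominates (103 vs 32 pm).
Rb > S: both effects reinforce here, so Rb is clearly the larger of the two.
Tabulated atomic radius (pm): H 32, S 103, Rb 210.
So from smallest to largest: H < S < Rb.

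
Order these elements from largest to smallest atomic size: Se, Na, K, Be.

K > Na > Se > Be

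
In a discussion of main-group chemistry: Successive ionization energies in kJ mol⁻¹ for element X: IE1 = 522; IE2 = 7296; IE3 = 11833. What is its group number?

Look for the largest jump between consecutive ionization energies: IE2/IE1 ≈ 14.0, far larger than any earlier ratio.
That jump marks the point where a core electron is being removed. So the atom has 1 valence electron.
A main-group element with 1 valence electron is in group 1.

Group 1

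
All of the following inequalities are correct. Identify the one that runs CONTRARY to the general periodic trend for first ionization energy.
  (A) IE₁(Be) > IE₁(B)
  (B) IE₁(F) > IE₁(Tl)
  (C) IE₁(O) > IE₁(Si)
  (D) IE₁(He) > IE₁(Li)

The general trend: first ionization energy increases across a period and decreases down a group.
(A) Be (period 2, group 2) vs B (period 2, group 13): the stated order contradicts the simple trend.
(B) F (period 2, group 17) vs Tl (period 6, group 13): the stated order agrees with the simple trend.
(C) O (period 2, group 16) vs Si (period 3, group 14): the stated order agrees with the simple trend.
(D) He (period 1, group 18) vs Li (period 2, group 1): the stated order agrees with the simple trend.
The exception is (A): removing B's lone 2p electron is easier than breaking Be's filled 2s².

(A)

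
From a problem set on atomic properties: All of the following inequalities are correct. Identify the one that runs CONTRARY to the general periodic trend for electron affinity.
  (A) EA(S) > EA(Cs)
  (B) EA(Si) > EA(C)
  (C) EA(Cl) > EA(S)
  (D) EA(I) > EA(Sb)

The general trend: electron affinity increases across a period and decreases down a group.
(A) S (period 3, group 16) vs Cs (period 6, group 1): the stated order agrees with the simple trend.
(B) Si (period 3, group 14) vs C (period 2, group 14): the stated order contradicts the simple trend.
(C) Cl (period 3, group 17) vs S (period 3, group 16): the stated order agrees with the simple trend.
(D) I (period 5, group 17) vs Sb (period 5, group 15): the stated order agrees with the simple trend.
The exception is (B): Si's larger, more diffuse 3p orbitals accept an added electron slightly more readily than C's compact 2p.

(B)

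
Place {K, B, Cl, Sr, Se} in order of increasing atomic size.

B, Cl, Se, Sr, K

B is in period 2, group 13; Cl is in period 3, group 17; K is in period 4, group 1; Se is in period 4, group 16; Sr is in period 5, group 2.
Radius decreases left→right (rising Z_eff, same n) and increases top→bottom (higher n).
Neither a single period nor a single group — weigh both effects.
Cl > B: the two effects oppose for this pair; the down-group effect wins (99 vs 85 pm).
Se > Cl: relative to Cl, both the across-period and down-group shifts push Se's atomic radius up.
Sr > Se: relative to Se, both the across-period and down-group shifts push Sr's atomic radius up.
K > Sr: period and group pull opposite ways; the across-period shift dominates (196 vs 185 pm).
Approximate values (pm): B 85, Cl 99, K 196, Se 116, Sr 185.
So from smallest to largest: B < Cl < Se < Sr < K.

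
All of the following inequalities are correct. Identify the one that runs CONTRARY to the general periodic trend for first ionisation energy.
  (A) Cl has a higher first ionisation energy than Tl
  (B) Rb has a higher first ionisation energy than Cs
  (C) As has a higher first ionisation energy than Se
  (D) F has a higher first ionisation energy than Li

The general trend: first ionisation energy increases across a period and decreases down a group.
(A) Cl (period 3, group 17) vs Tl (period 6, group 13): the stated order agrees with the simple trend.
(B) Rb (period 5, group 1) vs Cs (period 6, group 1): the stated order agrees with the simple trend.
(C) As (period 4, group 15) vs Se (period 4, group 16): the stated order contradicts the simple trend.
(D) F (period 2, group 17) vs Li (period 2, group 1): the stated order agrees with the simple trend.
The exception is (C): Se (4p⁴) ionizes more easily than half-filled As (4p³).

(C)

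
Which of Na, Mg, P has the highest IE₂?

Na

Consider each +1 ion: Na⁺ is the bare [Ne] core; Mg⁺ still has 1 valence electron; P⁺ still has 4 valence electrons.
Breaking into a closed-shell core is much more expensive than removing a leftover valence electron — Na has the largest IE_2 here.
Valence configurations: Mg⁺ [Ne]3s¹, P⁺ [Ne]3s²3p².
Approximate IE_2 values (kJ/mol): Na 4562, Mg 1451, P 1907.
Putting it together, IE_2: Mg < P < Na.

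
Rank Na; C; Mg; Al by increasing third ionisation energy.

Al < C < Na < Mg

Consider each +2 ion: Na²⁺ is already 1 electron into the core; C²⁺ still has 2 valence electrons; Mg²⁺ is the bare [Ne] core; Al²⁺ still has 1 valence electron.
Pulling an electron out of a noble-gas core costs far more than removing a remaining valence electron, so Na and Mg sit at the high end of IE_3.
Valence configurations: C²⁺ [He]2s², Al²⁺ [Ne]3s¹.
Tabulated IE_3 (kJ/mol): Na 6910, C 4620, Mg 7733, Al 2745.
Putting it together, IE_3: Al < C < Na < Mg.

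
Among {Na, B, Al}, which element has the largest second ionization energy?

Na

The second ionization energy removes an electron from the +1 ion. For each element: Na⁺ is the bare [Ne] core; B⁺ still has 2 valence electrons; Al⁺ still has 2 valence electrons.
Core electrons are held far more tightly than valence electrons, so Na tops the IE_2 order.
Valence configurations: B⁺ [He]2s², Al⁺ [Ne]3s².
The numbers (kJ/mol): Na 4562, B 2427, Al 1817.
Overall IE_2 order: Al < B < Na.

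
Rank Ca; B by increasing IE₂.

The second ionization energy removes an electron from the +1 ion. For each element: Ca⁺ still has 1 valence electron; B⁺ still has 2 valence electrons.
All are still removing valence electrons, so compare the +1 ions as you would atoms: IE_2 generally rises across a period (higher Z_eff) and falls down a group (larger shell), subject to the usual subshell exceptions.
Valence configurations: Ca⁺ [Ar]4s¹, B⁺ [He]2s².
The numbers (kJ/mol): Ca 1145, B 2427.
Hence IE_2: Ca < B.

Ca, B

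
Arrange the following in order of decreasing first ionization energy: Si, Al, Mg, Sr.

Si > Mg > Al > Sr

Mg is in period 3, group 2; Al is in period 3, group 13; Si is in period 3, group 14; Sr is in period 5, group 2.
IE₁ increases left→right with effective nuclear charge and decreases top→bottom as the valence shell moves farther out.
Neither a single period nor a single group — weigh both effects.
Al > Sr: relative to Sr, both the across-period and down-group shifts push Al's first ionization energy up.
Mg > Al: this pair runs against the simple trend — see the exception note.
Si > Mg: Si lies to the right of Mg in period 3, so the across-period effect alone puts Si higher.
Note the exception: Mg has a higher first ionization energy than Al, contrary to the simple trend — Al's single 3p electron is easier to remove than one from Mg's filled 3s².
For reference (kJ/mol): Mg 738, Al 578, Si 786, Sr 550.
So from highest to lowest: Si > Mg > Al > Sr.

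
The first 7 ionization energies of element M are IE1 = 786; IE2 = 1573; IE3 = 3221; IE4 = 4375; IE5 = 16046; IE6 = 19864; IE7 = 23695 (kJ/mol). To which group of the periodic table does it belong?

Look for the largest jump between consecutive ionization energies: IE5/IE4 ≈ 3.7, far larger than any earlier ratio.
That jump marks the point where a core electron is being removed. So the atom has 4 valence electrons.
A main-group element with 4 valence electrons is in group 14.

Group 14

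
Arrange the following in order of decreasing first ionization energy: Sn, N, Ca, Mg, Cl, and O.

N, O, Cl, Mg, Sn, Ca

N is in period 2, group 15; O is in period 2, group 16; Mg is in period 3, group 2; Cl is in period 3, group 17; Ca is in period 4, group 2; Sn is in period 5, group 14.
IE₁ increases left→right with effective nuclear charge and decreases top→bottom as the valence shell moves farther out.
Here both period and group differ, so the two effects have to be weighed against each other.
Sn > Ca: period and group pull opposite ways; the across-period shift dominates (709 vs 590 kJ/mol).
Mg > Sn: period and group pull opposite ways; the down-group shift dominates (738 vs 709 kJ/mol).
Cl > Mg: both are in period 3; the period trend gives Cl the larger value.
O > Cl: the two effects oppose for this pair; the down-group effect wins (1314 vs 1251 kJ/mol).
N > O: this pair runs against the simple trend — see the exception note.
Note the exception: N has a higher first ionization energy than O, contrary to the simple trend — pairing an electron in O's 2p⁴ costs repulsion energy, so O ionizes more easily than half-filled N (2p³).
Approximate values (kJ/mol): N 1402, O 1314, Mg 738, Cl 1251, Ca 590, Sn 709.
So from highest to lowest: N > O > Cl > Mg > Sn > Ca.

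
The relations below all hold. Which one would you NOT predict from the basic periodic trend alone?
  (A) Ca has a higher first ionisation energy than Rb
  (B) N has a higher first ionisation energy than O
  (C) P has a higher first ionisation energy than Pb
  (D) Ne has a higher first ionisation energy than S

(B)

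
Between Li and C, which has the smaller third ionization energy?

C

IE_3 is the cost of taking one more electron from the +2 cation: Li²⁺ is already 1 electron into the core; C²⁺ still has 2 valence electrons.
Breaking into a closed-shell core is much more expensive than removing a leftover valence electron — Li has the largest IE_3 here.
The numbers (kJ/mol): Li 11815, C 4620.
So the third ionization energies run C < Li.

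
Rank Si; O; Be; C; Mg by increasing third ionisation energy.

IE_3 is the cost of taking one more electron from the +2 cation: Si²⁺ still has 2 valence electrons; O²⁺ still has 4 valence electrons; Be²⁺ is the bare [He] core; C²⁺ still has 2 valence electrons; Mg²⁺ is the bare [Ne] core.
Pulling an electron out of a noble-gas core costs far more than removing a remaining valence electron, so Mg and Be sit at the high end of IE_3.
Valence configurations: Si²⁺ [Ne]3s², O²⁺ [He]2s²2p², C²⁺ [He]2s².
Approximate IE_3 values (kJ/mol): Si 3232, O 5300, Be 14849, C 4620, Mg 7733.
Putting it together, IE_3: Si < C < O < Mg < Be.

Si, C, O, Mg, Be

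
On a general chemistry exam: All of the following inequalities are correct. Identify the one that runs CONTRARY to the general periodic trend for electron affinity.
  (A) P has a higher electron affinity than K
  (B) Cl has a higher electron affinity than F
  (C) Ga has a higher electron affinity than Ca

(B)

The general trend: electron affinity increases across a period and decreases down a group.
(A) P (period 3, group 15) vs K (period 4, group 1): the stated order agrees with the simple trend.
(B) Cl (period 3, group 17) vs F (period 2, group 17): the stated order contradicts the simple trend.
(C) Ga (period 4, group 13) vs Ca (period 4, group 2): the stated order agrees with the simple trend.
The exception is (B): F's small 2p subshell makes the incoming electron feel strong e⁻–e⁻ repulsion, so Cl actually releases more energy on gaining an electron.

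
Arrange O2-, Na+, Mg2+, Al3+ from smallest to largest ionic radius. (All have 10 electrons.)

All of these have 10 electrons, so size is governed by nuclear charge alone: the more protons, the stronger the pull on the same electron cloud, and the smaller the ion.
Nuclear charges: Al3+ (Z=13), Mg2+ (Z=12), Na+ (Z=11), O2- (Z=8).
Smallest to largest: Al3+ < Mg2+ < Na+ < O2-.

Al3+ < Mg2+ < Na+ < O2-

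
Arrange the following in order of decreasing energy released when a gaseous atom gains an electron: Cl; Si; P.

Cl > Si > P

Adding an electron releases more energy for atoms nearer the top right (short of the noble gases).
All lie in period 3; the across-period trend (electron affinity increases left to right) applies, with the exception below.
Note the exception: Si has a higher electron affinity than P, contrary to the simple trend — adding an electron to P's half-filled 3p³ is unfavourable, so Si (3p²) has the more exothermic EA.
For reference (kJ/mol): Si 134, P 72, Cl 349.
So from highest to lowest: Cl > Si > P.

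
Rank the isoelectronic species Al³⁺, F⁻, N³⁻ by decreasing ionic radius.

All of these have 10 electrons, so size is governed by nuclear charge alone: the more protons, the stronger the pull on the same electron cloud, and the smaller the ion.
Nuclear charges: Al³⁺ (Z=13), F⁻ (Z=9), N³⁻ (Z=7).
Largest to smallest: N³⁻ > F⁻ > Al³⁺.

N³⁻ > F⁻ > Al³⁺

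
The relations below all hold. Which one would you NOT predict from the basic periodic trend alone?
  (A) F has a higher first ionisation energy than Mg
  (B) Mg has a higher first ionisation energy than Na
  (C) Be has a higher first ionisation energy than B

The general trend: first ionisation energy increases across a period and decreases down a group.
(A) F (period 2, group 17) vs Mg (period 3, group 2): the stated order agrees with the simple trend.
(B) Mg (period 3, group 2) vs Na (period 3, group 1): the stated order agrees with the simple trend.
(C) Be (period 2, group 2) vs B (period 2, group 13): the stated order contradicts the simple trend.
The exception is (C): removing B's lone 2p electron is easier than breaking Be's filled 2s².

(C)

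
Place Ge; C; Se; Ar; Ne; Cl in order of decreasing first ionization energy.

Ne > Ar > Cl > C > Se > Ge

C is in period 2, group 14; Ne is in period 2, group 18; Cl is in period 3, group 17; Ar is in period 3, group 18; Ge is in period 4, group 14; Se is in period 4, group 16.
Across a period the outer electron is held more tightly (higher IE₁); down a group it sits in a higher shell, more shielded, and comes off more easily.
Neither a single period nor a single group — weigh both effects.
Se > Ge: Se lies to the right of Ge in period 4, so the across-period effect alone puts Se higher.
C > Se: the two effects oppose for this pair; the down-group effect wins (1086 vs 941 kJ/mol).
Cl > C: period and group pull opposite ways; the across-period shift dominates (1251 vs 1086 kJ/mol).
Ar > Cl: both are in period 3; the period trend gives Ar the larger value.
Ne > Ar: Ne sits above Ar in group 18, so the down-group effect alone puts Ne higher.
Approximate values (kJ/mol): C 1086, Ne 2081, Cl 1251, Ar 1521, Ge 762, Se 941.
So from highest to lowest: Ne > Ar > Cl > C > Se > Ge.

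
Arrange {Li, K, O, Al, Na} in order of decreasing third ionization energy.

Li, Na, O, K, Al

The third ionization energy removes an electron from the +2 ion. For each element: Li²⁺ is already 1 electron into the core; K²⁺ is already 1 electron into the core; O²⁺ still has 4 valence electrons; Al²⁺ still has 1 valence electron; Na²⁺ is already 1 electron into the core.
Usually core removal costs more than valence removal, but here the competition is close: a tightly held n=2 valence electron can cost more to remove than an n=3 core electron, so the actual values have to decide it.
Valence configurations: O²⁺ [He]2s²2p², Al²⁺ [Ne]3s¹.
Approximate IE_3 values (kJ/mol): Li 11815, K 4420, O 5300, Al 2745, Na 6910.
Overall IE_3 order: Al < K < O < Na < Li.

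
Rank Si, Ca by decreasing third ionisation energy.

IE_3 is the cost of taking one more electron from the +2 cation: Si²⁺ still has 2 valence electrons; Ca²⁺ is the bare [Ar] core.
Pulling an electron out of a noble-gas core costs far more than removing a remaining valence electron, so Ca sits at the high end of IE_3.
Approximate IE_3 values (kJ/mol): Si 3232, Ca 4912.
Putting it together, IE_3: Si < Ca.

Ca, Si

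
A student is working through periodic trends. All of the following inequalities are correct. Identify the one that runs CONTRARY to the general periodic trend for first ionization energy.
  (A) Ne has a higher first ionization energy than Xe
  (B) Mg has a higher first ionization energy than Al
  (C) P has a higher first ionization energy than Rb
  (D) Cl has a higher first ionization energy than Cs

The general trend: first ionization energy increases across a period and decreases down a group.
(A) Ne (period 2, group 18) vs Xe (period 5, group 18): the stated order agrees with the simple trend.
(B) Mg (period 3, group 2) vs Al (period 3, group 13): the stated order contradicts the simple trend.
(C) P (period 3, group 15) vs Rb (period 5, group 1): the stated order agrees with the simple trend.
(D) Cl (period 3, group 17) vs Cs (period 6, group 1): the stated order agrees with the simple trend.
The exception is (B): Al's single 3p electron is easier to remove than one from Mg's filled 3s².

(B)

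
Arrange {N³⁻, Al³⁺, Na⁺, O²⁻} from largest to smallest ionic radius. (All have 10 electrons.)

All of these have 10 electrons, so size is governed by nuclear charge alone: the more protons, the stronger the pull on the same electron cloud, and the smaller the ion.
Nuclear charges: Al³⁺ (Z=13), Na⁺ (Z=11), O²⁻ (Z=8), N³⁻ (Z=7).
Largest to smallest: N³⁻ > O²⁻ > Na⁺ > Al³⁺.

N³⁻ > O²⁻ > Na⁺ > Al³⁺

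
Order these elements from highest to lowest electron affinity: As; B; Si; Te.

Te, Si, As, B

B is in period 2, group 13; Si is in period 3, group 14; As is in period 4, group 15; Te is in period 5, group 16.
Adding an electron releases more energy for atoms nearer the top right (short of the noble gases).
These sit on a diagonal, where the across-period and down-group effects partly cancel.
As > B: period and group pull opposite ways; the across-period shift dominates (78 vs 27 kJ/mol).
Si > As: period and group pull opposite ways; the down-group shift dominates (134 vs 78 kJ/mol).
Te > Si: the two effects oppose for this pair; the across-period effect wins (190 vs 134 kJ/mol).
For reference (kJ/mol): B 27, Si 134, As 78, Te 190.
So from highest to lowest: Te > Si > As > B.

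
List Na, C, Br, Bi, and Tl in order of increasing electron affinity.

Tl, Na, Bi, C, Br

C is in period 2, group 14; Na is in period 3, group 1; Br is in period 4, group 17; Tl is in period 6, group 13; Bi is in period 6, group 15.
Atoms with high Z_eff and room in the valence shell (especially the halogens) have the most exothermic electron affinities.
Neither a single period nor a single group — weigh both effects.
Na > Tl: period and group pull opposite ways; the down-group shift dominates (53 vs 19 kJ/mol).
Bi > Na: period and group pull opposite ways; the across-period shift dominates (91 vs 53 kJ/mol).
C > Bi: period and group pull opposite ways; the down-group shift dominates (122 vs 91 kJ/mol).
Br > C: period and group pull opposite ways; the across-period shift dominates (325 vs 122 kJ/mol).
For reference (kJ/mol): C 122, Na 53, Br 325, Tl 19, Bi 91.
So from lowest to highest: Tl < Na < Bi < C < Br.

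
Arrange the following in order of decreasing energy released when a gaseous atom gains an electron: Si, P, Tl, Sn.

Si > Sn > P > Tl

Si is in period 3, group 14; P is in period 3, group 15; Sn is in period 5, group 14; Tl is in period 6, group 13.
Electron affinity generally becomes more exothermic across a period toward the halogens and less exothermic down a group.
Neither a single period nor a single group — weigh both effects.
P > Tl: relative to Tl, both the across-period and down-group shifts push P's electron affinity up.
Sn > P: this pair runs against the simple trend — see the exception note.
Si > Sn: Si sits above Sn in group 14, so the down-group effect alone puts Si higher.
Note the exception: Sn has a higher electron affinity than P, contrary to the simple trend — adding an electron to P's half-filled np³ subshell costs electron-pairing energy.
Note the exception: Si has a higher electron affinity than P, contrary to the simple trend — adding an electron to P's half-filled 3p³ is unfavourable, so Si (3p²) has the more exothermic EA.
For reference (kJ/mol): Si 134, P 72, Sn 107, Tl 19.
So from highest to lowest: Si > Sn > P > Tl.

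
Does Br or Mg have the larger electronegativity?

Mg is in period 3, group 2; Br is in period 4, group 17.
EN rises left→right (higher Z_eff, smaller atoms) and falls top→bottom (larger, more shielded atoms).
Neither a single period nor a single group — weigh both effects.
Br > Mg: period and group pull opposite ways; the across-period shift dominates (2.96 vs 1.31).
Tabulated electronegativity (Pauling): Mg 1.31, Br 2.96.
So Br has the larger electronegativity (Br > Mg).

Br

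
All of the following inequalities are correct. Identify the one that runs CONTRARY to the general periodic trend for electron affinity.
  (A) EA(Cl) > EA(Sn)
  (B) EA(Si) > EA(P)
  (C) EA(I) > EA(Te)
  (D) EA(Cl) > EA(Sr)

(B)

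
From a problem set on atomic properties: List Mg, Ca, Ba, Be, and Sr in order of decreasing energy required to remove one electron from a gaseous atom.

Be > Mg > Ca > Sr > Ba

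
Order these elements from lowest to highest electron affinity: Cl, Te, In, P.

In < P < Te < Cl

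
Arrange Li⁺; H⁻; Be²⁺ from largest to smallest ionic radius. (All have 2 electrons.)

All of these have 2 electrons, so size is governed by nuclear charge alone: the more protons, the stronger the pull on the same electron cloud, and the smaller the ion.
Nuclear charges: Be²⁺ (Z=4), Li⁺ (Z=3), H⁻ (Z=1).
Largest to smallest: H⁻ > Li⁺ > Be²⁺.

H⁻ > Li⁺ > Be²⁺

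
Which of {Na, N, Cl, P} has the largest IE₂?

After 1 electron has been removed, what remains? Na⁺ is the bare [Ne] core; N⁺ still has 4 valence electrons; Cl⁺ still has 6 valence electrons; P⁺ still has 4 valence electrons.
Core electrons are held far more tightly than valence electrons, so Na tops the IE_2 order.
Valence configurations: N⁺ [He]2s²2p², Cl⁺ [Ne]3s²3p⁴, P⁺ [Ne]3s²3p².
Tabulated IE_2 (kJ/mol): Na 4562, N 2856, Cl 2298, P 1907.
So the second ionization energies run P < Cl < N < Na.

Na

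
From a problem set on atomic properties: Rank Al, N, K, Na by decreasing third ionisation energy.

Na, N, K, Al

The third ionization energy removes an electron from the +2 ion. For each element: Al²⁺ still has 1 valence electron; N²⁺ still has 3 valence electrons; K²⁺ is already 1 electron into the core; Na²⁺ is already 1 electron into the core.
Usually core removal costs more than valence removal, but here the competition is close: a tightly held n=2 valence electron can cost more to remove than an n=3 core electron, so the actual values have to decide it.
Valence configurations: Al²⁺ [Ne]3s¹, N²⁺ [He]2s²2p¹.
Approximate IE_3 values (kJ/mol): Al 2745, N 4578, K 4420, Na 6910.
Hence IE_3: Al < K < N < Na.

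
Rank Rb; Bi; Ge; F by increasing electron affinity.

Rb, Bi, Ge, F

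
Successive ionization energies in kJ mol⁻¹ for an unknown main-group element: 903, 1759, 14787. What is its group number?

Look for the largest jump between consecutive ionization energies: IE3/IE2 ≈ 8.4, far larger than any earlier ratio.
That jump marks the point where a core electron is being removed. So the atom has 2 valence electrons.
A main-group element with 2 valence electrons is in group 2.

Group 2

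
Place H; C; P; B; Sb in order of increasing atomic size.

H < C < B < P < Sb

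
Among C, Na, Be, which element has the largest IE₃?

The third ionization energy removes an electron from the +2 ion. For each element: C²⁺ still has 2 valence electrons; Na²⁺ is already 1 electron into the core; Be²⁺ is the bare [He] core.
Breaking into a closed-shell core is much more expensive than removing a leftover valence electron — Na and Be have the largest IE_3 here.
The numbers (kJ/mol): C 4620, Na 6910, Be 14849.
Putting it together, IE_3: C < Na < Be.

Be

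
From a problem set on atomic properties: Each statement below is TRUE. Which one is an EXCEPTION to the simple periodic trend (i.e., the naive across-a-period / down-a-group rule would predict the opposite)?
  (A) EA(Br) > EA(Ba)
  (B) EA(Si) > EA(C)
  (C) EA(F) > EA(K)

(B)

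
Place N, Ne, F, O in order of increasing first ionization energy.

N is in period 2, group 15; O is in period 2, group 16; F is in period 2, group 17; Ne is in period 2, group 18.
IE₁ increases left→right with effective nuclear charge and decreases top→bottom as the valence shell moves farther out.
All lie in period 2; the across-period trend (first ionization energy increases left to right) applies, with the exception below.
Note the exception: N has a higher first ionization energy than O, contrary to the simple trend — pairing an electron in O's 2p⁴ costs repulsion energy, so O ionizes more easily than half-filled N (2p³).
Approximate values (kJ/mol): N 1402, O 1314, F 1681, Ne 2081.
So from lowest to highest: O < N < F < Ne.

O < N < F < Ne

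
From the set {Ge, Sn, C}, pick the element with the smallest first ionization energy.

C is in period 2, group 14; Ge is in period 4, group 14; Sn is in period 5, group 14.
Removing the outermost electron gets harder across a period and easier down a group.
All are in group 14, so first ionization energy increases up the group.
The smallest first ionization energy among these belongs to Sn.

Sn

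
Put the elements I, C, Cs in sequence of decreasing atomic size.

Cs > I > C

C is in period 2, group 14; I is in period 5, group 17; Cs is in period 6, group 1.
Atomic radius shrinks across a period as nuclear charge pulls the same shell inward, and grows down a group as new shells are added.
Here both period and group differ, so the two effects have to be weighed against each other.
I > C: period and group pull opposite ways; the down-group shift dominates (133 vs 75 pm).
Cs > I: both effects reinforce here, so Cs is clearly the larger of the two.
Tabulated atomic radius (pm): C 75, I 133, Cs 232.
So from largest to smallest: Cs > I > C.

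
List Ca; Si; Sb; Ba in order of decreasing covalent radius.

Ba > Ca > Sb > Si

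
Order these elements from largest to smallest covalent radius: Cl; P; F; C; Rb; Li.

Li is in period 2, group 1; C is in period 2, group 14; F is in period 2, group 17; P is in period 3, group 15; Cl is in period 3, group 17; Rb is in period 5, group 1.
Atomic radius shrinks across a period as nuclear charge pulls the same shell inward, and grows down a group as new shells are added.
Neither a single period nor a single group — weigh both effects.
C > F: C lies to the left of F in period 2, so the across-period effect alone puts C larger.
Cl > C: the two effects oppose for this pair; the down-group effect wins (99 vs 75 pm).
P > Cl: both are in period 3; the period trend gives P the larger value.
Li > P: period and group pull opposite ways; the across-period shift dominates (133 vs 111 pm).
Rb > Li: they share group 1; the group trend gives Rb the larger value.
Approximate values (pm): Li 133, C 75, F 64, P 111, Cl 99, Rb 210.
So from largest to smallest: Rb > Li > P > Cl > C > F.

Rb > Li > P > Cl > C > F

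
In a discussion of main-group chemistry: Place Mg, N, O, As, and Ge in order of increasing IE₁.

Mg < Ge < As < O < N

N is in period 2, group 15; O is in period 2, group 16; Mg is in period 3, group 2; Ge is in period 4, group 14; As is in period 4, group 15.
First ionization energy rises across a period (greater Z_eff holds electrons more tightly) and falls down a group (valence electrons are farther from the nucleus).
These span different periods and groups, so the two trends combine.
Ge > Mg: period and group pull opposite ways; the across-period shift dominates (762 vs 738 kJ/mol).
As > Ge: both are in period 4; the period trend gives As the larger value.
O > As: relative to As, both the across-period and down-group shifts push O's first ionization energy up.
N > O: this pair runs against the simple trend — see the exception note.
Note the exception: N has a higher first ionization energy than O, contrary to the simple trend — pairing an electron in O's 2p⁴ costs repulsion energy, so O ionizes more easily than half-filled N (2p³).
Tabulated first ionization energy (kJ/mol): N 1402, O 1314, Mg 738, Ge 762, As 947.
So from lowest to highest: Mg < Ge < As < O < N.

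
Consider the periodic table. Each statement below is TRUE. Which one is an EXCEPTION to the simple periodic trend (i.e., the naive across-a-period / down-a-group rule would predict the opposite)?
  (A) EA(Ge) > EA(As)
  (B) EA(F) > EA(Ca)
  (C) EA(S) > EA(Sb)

(A)

The general trend: electron affinity increases across a period and decreases down a group.
(A) Ge (period 4, group 14) vs As (period 4, group 15): the stated order contradicts the simple trend.
(B) F (period 2, group 17) vs Ca (period 4, group 2): the stated order agrees with the simple trend.
(C) S (period 3, group 16) vs Sb (period 5, group 15): the stated order agrees with the simple trend.
The exception is (A): adding an electron to As's half-filled 4p³ is unfavourable, so Ge (4p²) has the more exothermic EA.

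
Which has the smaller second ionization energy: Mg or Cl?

Mg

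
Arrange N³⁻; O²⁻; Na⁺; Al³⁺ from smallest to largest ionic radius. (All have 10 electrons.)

All of these have 10 electrons, so size is governed by nuclear charge alone: the more protons, the stronger the pull on the same electron cloud, and the smaller the ion.
Nuclear charges: Al³⁺ (Z=13), Na⁺ (Z=11), O²⁻ (Z=8), N³⁻ (Z=7).
Smallest to largest: Al³⁺ < Na⁺ < O²⁻ < N³⁻.

Al³⁺ < Na⁺ < O²⁻ < N³⁻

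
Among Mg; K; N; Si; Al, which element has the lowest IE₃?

After 2 electrons have been removed, what remains? Mg²⁺ is the bare [Ne] core; K²⁺ is already 1 electron into the core; N²⁺ still has 3 valence electrons; Si²⁺ still has 2 valence electrons; Al²⁺ still has 1 valence electron.
Usually core removal costs more than valence removal, but here the competition is close: a tightly held n=2 valence electron can cost more to remove than an n=3 core electron, so the actual values have to decide it.
Valence configurations: N²⁺ [He]2s²2p¹, Si²⁺ [Ne]3s², Al²⁺ [Ne]3s¹.
Tabulated IE_3 (kJ/mol): Mg 7733, K 4420, N 4578, Si 3232, Al 2745.
Putting it together, IE_3: Al < Si < K < N < Mg.

Al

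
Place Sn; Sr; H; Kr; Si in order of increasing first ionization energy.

Sr, Sn, Si, H, Kr

First ionization energy rises across a period (greater Z_eff holds electrons more tightly) and falls down a group (valence electrons are farther from the nucleus).
Here both period and group differ, so the two effects have to be weighed against each other.
Sn > Sr: both are in period 5; the period trend gives Sn the larger value.
Si > Sn: they share group 14; the group trend gives Si the larger value.
H > Si: the two effects oppose for this pair; the down-group effect wins (1312 vs 786 kJ/mol).
Kr > H: the two effects oppose for this pair; the across-period effect wins (1351 vs 1312 kJ/mol).
Tabulated first ionization energy (kJ/mol): H 1312, Si 786, Kr 1351, Sr 550, Sn 709.
So from lowest to highest: Sr < Sn < Si < H < Kr.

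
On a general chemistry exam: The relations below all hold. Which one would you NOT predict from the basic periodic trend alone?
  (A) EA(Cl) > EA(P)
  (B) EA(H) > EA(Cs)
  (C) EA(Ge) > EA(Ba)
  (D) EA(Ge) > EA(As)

(D)

The general trend: electron affinity increases across a period and decreases down a group.
(A) Cl (period 3, group 17) vs P (period 3, group 15): the stated order agrees with the simple trend.
(B) H (period 1, group 1) vs Cs (period 6, group 1): the stated order agrees with the simple trend.
(C) Ge (period 4, group 14) vs Ba (period 6, group 2): the stated order agrees with the simple trend.
(D) Ge (period 4, group 14) vs As (period 4, group 15): the stated order contradicts the simple trend.
The exception is (D): adding an electron to As's half-filled 4p³ is unfavourable, so Ge (4p²) has the more exothermic EA.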